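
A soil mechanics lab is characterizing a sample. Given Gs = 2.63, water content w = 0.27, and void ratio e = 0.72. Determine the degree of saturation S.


Using S = Gs * w / e
S = 2.63 * 0.27 / 0.72
S = 0.9863


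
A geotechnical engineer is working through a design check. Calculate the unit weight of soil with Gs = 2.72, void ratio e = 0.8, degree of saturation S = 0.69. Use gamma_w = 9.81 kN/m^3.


Using gamma = gamma_w * (Gs + S*e) / (1 + e)
Numerator: Gs + S*e = 2.72 + 0.69*0.8 = 3.272
Denominator: 1 + e = 1 + 0.8 = 1.8
gamma = 9.81 * 3.272 / 1.8
gamma = 17.832 kN/m^3


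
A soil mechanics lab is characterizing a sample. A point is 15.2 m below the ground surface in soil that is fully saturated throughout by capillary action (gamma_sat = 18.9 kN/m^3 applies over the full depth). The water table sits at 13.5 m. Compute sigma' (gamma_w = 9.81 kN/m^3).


Total stress = gamma_sat * depth
sigma = 18.9 * 15.2 = 287.28 kPa
Pore water pressure u = gamma_w * (depth - d_wt)
u = 9.81 * (15.2 - 13.5) = 16.677 kPa
Effective stress = sigma - u
sigma' = 287.28 - 16.677 = 270.6 kPa


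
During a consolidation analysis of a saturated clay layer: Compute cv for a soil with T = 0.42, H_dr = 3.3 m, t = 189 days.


Result: 0.0242 m^2/day

Derivation:
Using cv = T * H_dr^2 / t
H_dr^2 = 3.3^2 = 10.89
cv = 0.42 * 10.89 / 189
cv = 0.0242 m^2/day


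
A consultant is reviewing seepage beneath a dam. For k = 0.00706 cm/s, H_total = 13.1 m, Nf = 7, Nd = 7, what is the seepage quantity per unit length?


Convert k to m/s for unit consistency with H:
k = 0.00706 cm/s = 0.00706 / 100 m/s = 7.06e-05 m/s
Using q = k * H * Nf / Nd
Nf / Nd = 7 / 7 = 1.0
q = 7.06e-05 * 13.1 * 1.0
q = 0.0009249 m^3/s per m


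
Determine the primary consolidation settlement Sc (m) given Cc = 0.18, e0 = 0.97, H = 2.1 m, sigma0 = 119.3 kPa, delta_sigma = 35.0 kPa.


Result: 0.0214 m

Derivation:
Using Sc = Cc * H / (1 + e0) * log10((sigma0 + delta_sigma) / sigma0)
Stress ratio = (119.3 + 35.0) / 119.3 = 1.29338
log10(1.29338) = 0.111725
Cc * H / (1 + e0) = 0.18 * 2.1 / (1 + 0.97) = 0.191878
Sc = 0.191878 * 0.111725
Sc = 0.0214 m


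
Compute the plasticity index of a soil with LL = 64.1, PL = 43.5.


Result: 20.6

Derivation:
Using PI = LL - PL
PI = 64.1 - 43.5
PI = 20.6


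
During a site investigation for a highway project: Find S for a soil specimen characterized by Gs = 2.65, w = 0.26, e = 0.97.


Result: 0.7103

Derivation:
Using S = Gs * w / e
S = 2.65 * 0.26 / 0.97
S = 0.7103


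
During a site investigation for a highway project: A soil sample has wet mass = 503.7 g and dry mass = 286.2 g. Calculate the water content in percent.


Using w = (m_wet - m_dry) / m_dry * 100
m_wet - m_dry = 503.7 - 286.2 = 217.5 g
w = 217.5 / 286.2 * 100
w = 76.0 %


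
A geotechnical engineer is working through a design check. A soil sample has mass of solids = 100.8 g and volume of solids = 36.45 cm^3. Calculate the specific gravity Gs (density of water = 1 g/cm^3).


Result: 2.765

Derivation:
Using Gs = m_s / (V_s * rho_w)
Since rho_w = 1 g/cm^3:
Gs = 100.8 / 36.45
Gs = 2.765


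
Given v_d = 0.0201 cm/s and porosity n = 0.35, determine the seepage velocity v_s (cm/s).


Using v_s = v_d / n
v_s = 0.0201 / 0.35
v_s = 0.05743 cm/s


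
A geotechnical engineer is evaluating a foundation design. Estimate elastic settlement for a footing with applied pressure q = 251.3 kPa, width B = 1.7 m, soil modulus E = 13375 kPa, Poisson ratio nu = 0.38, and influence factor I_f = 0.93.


Result: 25.416 mm

Derivation:
Using Se = q * B * (1 - nu^2) * I_f / E
1 - nu^2 = 1 - 0.38^2 = 0.8556
Se = 251.3 * 1.7 * 0.8556 * 0.93 / 13375
Se = 0.025416 m
Convert to mm: Se = 0.025416 * 1000 = 25.416 mm


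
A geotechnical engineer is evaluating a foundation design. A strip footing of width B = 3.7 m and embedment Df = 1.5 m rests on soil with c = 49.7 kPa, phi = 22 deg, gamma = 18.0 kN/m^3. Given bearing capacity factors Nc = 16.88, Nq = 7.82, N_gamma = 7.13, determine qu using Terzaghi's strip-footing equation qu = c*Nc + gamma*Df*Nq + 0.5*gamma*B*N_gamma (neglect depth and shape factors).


Compute qu = c*Nc + gamma*Df*Nq + 0.5*gamma*B*N_gamma
Term 1: 49.7 * 16.88 = 838.936
Term 2: 18.0 * 1.5 * 7.82 = 211.14
Term 3: 0.5 * 18.0 * 3.7 * 7.13 = 237.429
qu = 838.936 + 211.14 + 237.429
qu = 1287.51 kPa


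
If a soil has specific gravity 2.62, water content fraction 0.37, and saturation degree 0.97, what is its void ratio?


Using the relation e = Gs * w / S
e = 2.62 * 0.37 / 0.97
e = 0.9994


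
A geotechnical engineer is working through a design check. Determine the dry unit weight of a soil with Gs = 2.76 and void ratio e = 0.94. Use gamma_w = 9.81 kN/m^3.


Using gamma_d = Gs * gamma_w / (1 + e)
gamma_d = 2.76 * 9.81 / (1 + 0.94)
gamma_d = 2.76 * 9.81 / 1.94
gamma_d = 13.956 kN/m^3


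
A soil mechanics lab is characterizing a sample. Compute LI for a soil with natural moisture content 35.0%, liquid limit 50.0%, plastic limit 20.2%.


First compute the plasticity index:
PI = LL - PL = 50.0 - 20.2 = 29.8
Then compute the liquidity index:
LI = (w - PL) / PI
LI = (35.0 - 20.2) / 29.8
LI = 0.497


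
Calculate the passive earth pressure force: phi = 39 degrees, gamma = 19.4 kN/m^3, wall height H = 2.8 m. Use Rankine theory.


Compute passive earth pressure coefficient:
Kp = tan^2(45 + phi/2) = tan^2(64.5) = 4.395495
Compute passive force:
Pp = 0.5 * Kp * gamma * H^2
Pp = 0.5 * 4.395495 * 19.4 * 2.8^2
Pp = 334.27 kN/m


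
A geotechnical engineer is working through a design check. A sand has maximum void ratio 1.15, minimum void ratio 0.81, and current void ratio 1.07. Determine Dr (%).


Result: 23.53 %

Derivation:
Using Dr = (e_max - e) / (e_max - e_min) * 100
e_max - e = 1.15 - 1.07 = 0.08
e_max - e_min = 1.15 - 0.81 = 0.34
Dr = 0.08 / 0.34 * 100
Dr = 23.53 %


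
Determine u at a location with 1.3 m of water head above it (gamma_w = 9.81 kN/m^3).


Using u = gamma_w * h_w
u = 9.81 * 1.3
u = 12.75 kPa


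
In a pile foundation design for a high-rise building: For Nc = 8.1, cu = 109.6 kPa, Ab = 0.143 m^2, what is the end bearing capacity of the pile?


Result: 126.95 kN

Derivation:
Using Qb = Nc * cu * Ab
Qb = 8.1 * 109.6 * 0.143
Qb = 126.95 kN


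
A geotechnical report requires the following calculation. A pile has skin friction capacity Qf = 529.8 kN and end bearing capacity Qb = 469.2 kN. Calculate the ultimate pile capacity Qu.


Using Qu = Qf + Qb
Qu = 529.8 + 469.2
Qu = 999.0 kN


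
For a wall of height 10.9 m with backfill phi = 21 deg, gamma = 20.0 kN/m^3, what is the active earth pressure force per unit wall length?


Compute active earth pressure coefficient:
Ka = tan^2(45 - phi/2) = tan^2(34.5) = 0.472355
Compute active force:
Pa = 0.5 * Ka * gamma * H^2
Pa = 0.5 * 0.472355 * 20.0 * 10.9^2
Pa = 561.21 kN/m


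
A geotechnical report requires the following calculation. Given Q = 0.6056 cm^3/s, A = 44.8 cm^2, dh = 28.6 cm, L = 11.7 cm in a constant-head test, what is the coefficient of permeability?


Compute hydraulic gradient:
i = dh / L = 28.6 / 11.7 = 2.44444
Then apply Darcy's law:
k = Q / (A * i)
k = 0.6056 / (44.8 * 2.44444)
k = 0.6056 / 109.511
k = 0.00553 cm/s


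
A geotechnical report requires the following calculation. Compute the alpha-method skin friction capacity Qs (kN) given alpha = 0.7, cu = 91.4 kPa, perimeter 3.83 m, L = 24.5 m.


Result: 6003.56 kN

Derivation:
Using Qs = alpha * cu * perimeter * L
Qs = 0.7 * 91.4 * 3.83 * 24.5
Qs = 6003.56 kN


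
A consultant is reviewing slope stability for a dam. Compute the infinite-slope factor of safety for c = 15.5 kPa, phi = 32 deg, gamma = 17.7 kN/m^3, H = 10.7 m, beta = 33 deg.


Using Fs = c / (gamma*H*sin(beta)*cos(beta)) + tan(phi)/tan(beta)
Cohesion contribution = 15.5 / (17.7*10.7*sin(33)*cos(33))
Cohesion contribution = 0.179174
Friction contribution = tan(32)/tan(33) = 0.962214
Fs = 0.179174 + 0.962214
Fs = 1.141


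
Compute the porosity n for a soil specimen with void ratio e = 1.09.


Result: 0.5215

Derivation:
Using the relation n = e / (1 + e)
n = 1.09 / (1 + 1.09)
n = 1.09 / 2.09
n = 0.5215


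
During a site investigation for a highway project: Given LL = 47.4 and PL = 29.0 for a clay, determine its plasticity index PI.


Using PI = LL - PL
PI = 47.4 - 29.0
PI = 18.4


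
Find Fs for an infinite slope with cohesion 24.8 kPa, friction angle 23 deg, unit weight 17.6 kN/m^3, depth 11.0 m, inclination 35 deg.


Result: 0.879

Derivation:
Using Fs = c / (gamma*H*sin(beta)*cos(beta)) + tan(phi)/tan(beta)
Cohesion contribution = 24.8 / (17.6*11.0*sin(35)*cos(35))
Cohesion contribution = 0.272641
Friction contribution = tan(23)/tan(35) = 0.606213
Fs = 0.272641 + 0.606213
Fs = 0.879


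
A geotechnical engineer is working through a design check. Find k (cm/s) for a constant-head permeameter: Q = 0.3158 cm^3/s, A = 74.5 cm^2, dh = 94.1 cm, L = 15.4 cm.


Compute hydraulic gradient:
i = dh / L = 94.1 / 15.4 = 6.11039
Then apply Darcy's law:
k = Q / (A * i)
k = 0.3158 / (74.5 * 6.11039)
k = 0.3158 / 455.224
k = 0.000694 cm/s


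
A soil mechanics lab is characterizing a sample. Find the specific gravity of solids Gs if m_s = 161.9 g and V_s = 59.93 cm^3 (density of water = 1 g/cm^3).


Result: 2.701

Derivation:
Using Gs = m_s / (V_s * rho_w)
Since rho_w = 1 g/cm^3:
Gs = 161.9 / 59.93
Gs = 2.701


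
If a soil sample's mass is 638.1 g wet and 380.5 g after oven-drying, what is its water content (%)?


Using w = (m_wet - m_dry) / m_dry * 100
m_wet - m_dry = 638.1 - 380.5 = 257.6 g
w = 257.6 / 380.5 * 100
w = 67.7 %


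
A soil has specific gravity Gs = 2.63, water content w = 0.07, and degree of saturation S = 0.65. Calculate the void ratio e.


Using the relation e = Gs * w / S
e = 2.63 * 0.07 / 0.65
e = 0.2832


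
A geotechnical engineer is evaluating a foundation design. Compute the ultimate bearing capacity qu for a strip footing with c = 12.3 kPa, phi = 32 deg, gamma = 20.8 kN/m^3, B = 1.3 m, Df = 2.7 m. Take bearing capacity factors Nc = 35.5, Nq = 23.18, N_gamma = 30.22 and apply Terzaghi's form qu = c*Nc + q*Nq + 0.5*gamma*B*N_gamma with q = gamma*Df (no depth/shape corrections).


Compute qu = c*Nc + gamma*Df*Nq + 0.5*gamma*B*N_gamma
Term 1: 12.3 * 35.5 = 436.65
Term 2: 20.8 * 2.7 * 23.18 = 1301.7888
Term 3: 0.5 * 20.8 * 1.3 * 30.22 = 408.5744
qu = 436.65 + 1301.7888 + 408.5744
qu = 2147.01 kPa


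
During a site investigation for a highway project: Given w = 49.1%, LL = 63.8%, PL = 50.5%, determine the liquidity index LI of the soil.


Result: -0.105

Derivation:
First compute the plasticity index:
PI = LL - PL = 63.8 - 50.5 = 13.3
Then compute the liquidity index:
LI = (w - PL) / PI
LI = (49.1 - 50.5) / 13.3
LI = -0.105


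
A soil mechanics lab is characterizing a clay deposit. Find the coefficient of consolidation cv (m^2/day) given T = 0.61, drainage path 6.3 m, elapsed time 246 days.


Result: 0.09842 m^2/day

Derivation:
Using cv = T * H_dr^2 / t
H_dr^2 = 6.3^2 = 39.69
cv = 0.61 * 39.69 / 246
cv = 0.09842 m^2/day


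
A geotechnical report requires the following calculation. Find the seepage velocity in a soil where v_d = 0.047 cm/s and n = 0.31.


Using v_s = v_d / n
v_s = 0.047 / 0.31
v_s = 0.15161 cm/s


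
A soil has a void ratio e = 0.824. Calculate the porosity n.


Using the relation n = e / (1 + e)
n = 0.824 / (1 + 0.824)
n = 0.824 / 1.824
n = 0.4518


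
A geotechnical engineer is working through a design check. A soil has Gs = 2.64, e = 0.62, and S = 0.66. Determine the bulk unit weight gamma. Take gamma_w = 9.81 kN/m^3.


Result: 18.465 kN/m^3

Derivation:
Using gamma = gamma_w * (Gs + S*e) / (1 + e)
Numerator: Gs + S*e = 2.64 + 0.66*0.62 = 3.0492
Denominator: 1 + e = 1 + 0.62 = 1.62
gamma = 9.81 * 3.0492 / 1.62
gamma = 18.465 kN/m^3


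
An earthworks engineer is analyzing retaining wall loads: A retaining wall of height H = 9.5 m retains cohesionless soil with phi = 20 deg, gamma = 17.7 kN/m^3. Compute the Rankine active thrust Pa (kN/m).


Compute active earth pressure coefficient:
Ka = tan^2(45 - phi/2) = tan^2(35.0) = 0.490291
Compute active force:
Pa = 0.5 * Ka * gamma * H^2
Pa = 0.5 * 0.490291 * 17.7 * 9.5^2
Pa = 391.6 kN/m


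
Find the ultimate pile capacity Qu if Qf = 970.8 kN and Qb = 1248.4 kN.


Using Qu = Qf + Qb
Qu = 970.8 + 1248.4
Qu = 2219.2 kN


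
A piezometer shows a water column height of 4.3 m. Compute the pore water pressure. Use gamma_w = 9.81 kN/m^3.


Result: 42.18 kPa

Derivation:
Using u = gamma_w * h_w
u = 9.81 * 4.3
u = 42.18 kPa


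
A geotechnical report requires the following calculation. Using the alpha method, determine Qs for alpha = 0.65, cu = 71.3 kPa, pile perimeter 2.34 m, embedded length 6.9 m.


Result: 748.29 kN

Derivation:
Using Qs = alpha * cu * perimeter * L
Qs = 0.65 * 71.3 * 2.34 * 6.9
Qs = 748.29 kN


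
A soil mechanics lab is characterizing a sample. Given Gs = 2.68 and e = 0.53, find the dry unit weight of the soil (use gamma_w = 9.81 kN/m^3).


Using gamma_d = Gs * gamma_w / (1 + e)
gamma_d = 2.68 * 9.81 / (1 + 0.53)
gamma_d = 2.68 * 9.81 / 1.53
gamma_d = 17.184 kN/m^3


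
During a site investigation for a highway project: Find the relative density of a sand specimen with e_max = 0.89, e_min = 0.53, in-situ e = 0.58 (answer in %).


Using Dr = (e_max - e) / (e_max - e_min) * 100
e_max - e = 0.89 - 0.58 = 0.31
e_max - e_min = 0.89 - 0.53 = 0.36
Dr = 0.31 / 0.36 * 100
Dr = 86.11 %


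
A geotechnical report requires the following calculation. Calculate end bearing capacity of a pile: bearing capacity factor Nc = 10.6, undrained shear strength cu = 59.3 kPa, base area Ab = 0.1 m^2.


Using Qb = Nc * cu * Ab
Qb = 10.6 * 59.3 * 0.1
Qb = 62.86 kN


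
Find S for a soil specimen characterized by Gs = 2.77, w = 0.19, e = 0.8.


Using S = Gs * w / e
S = 2.77 * 0.19 / 0.8
S = 0.6579


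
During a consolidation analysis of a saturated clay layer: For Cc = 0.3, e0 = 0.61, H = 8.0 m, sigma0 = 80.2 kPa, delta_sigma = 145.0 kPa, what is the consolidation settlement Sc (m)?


Using Sc = Cc * H / (1 + e0) * log10((sigma0 + delta_sigma) / sigma0)
Stress ratio = (80.2 + 145.0) / 80.2 = 2.80798
log10(2.80798) = 0.448394
Cc * H / (1 + e0) = 0.3 * 8.0 / (1 + 0.61) = 1.49068
Sc = 1.49068 * 0.448394
Sc = 0.6684 m


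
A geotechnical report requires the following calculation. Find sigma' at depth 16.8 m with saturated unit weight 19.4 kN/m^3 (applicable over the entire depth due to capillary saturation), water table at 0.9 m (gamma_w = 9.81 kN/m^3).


Total stress = gamma_sat * depth
sigma = 19.4 * 16.8 = 325.92 kPa
Pore water pressure u = gamma_w * (depth - d_wt)
u = 9.81 * (16.8 - 0.9) = 155.979 kPa
Effective stress = sigma - u
sigma' = 325.92 - 155.979 = 169.94 kPa


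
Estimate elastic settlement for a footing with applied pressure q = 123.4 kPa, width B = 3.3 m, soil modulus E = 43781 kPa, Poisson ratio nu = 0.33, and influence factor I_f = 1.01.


Using Se = q * B * (1 - nu^2) * I_f / E
1 - nu^2 = 1 - 0.33^2 = 0.8911
Se = 123.4 * 3.3 * 0.8911 * 1.01 / 43781
Se = 0.008371 m
Convert to mm: Se = 0.008371 * 1000 = 8.371 mm


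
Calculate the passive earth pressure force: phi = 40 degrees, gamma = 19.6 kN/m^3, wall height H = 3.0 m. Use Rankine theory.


Compute passive earth pressure coefficient:
Kp = tan^2(45 + phi/2) = tan^2(65.0) = 4.59891
Compute passive force:
Pp = 0.5 * Kp * gamma * H^2
Pp = 0.5 * 4.59891 * 19.6 * 3.0^2
Pp = 405.62 kN/m


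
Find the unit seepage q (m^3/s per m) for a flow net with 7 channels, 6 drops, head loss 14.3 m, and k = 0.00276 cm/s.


Convert k to m/s for unit consistency with H:
k = 0.00276 cm/s = 0.00276 / 100 m/s = 2.76e-05 m/s
Using q = k * H * Nf / Nd
Nf / Nd = 7 / 6 = 1.1667
q = 2.76e-05 * 14.3 * 1.1667
q = 0.0004605 m^3/s per m


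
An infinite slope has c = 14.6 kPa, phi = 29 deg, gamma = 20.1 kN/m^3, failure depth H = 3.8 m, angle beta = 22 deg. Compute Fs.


Result: 1.922

Derivation:
Using Fs = c / (gamma*H*sin(beta)*cos(beta)) + tan(phi)/tan(beta)
Cohesion contribution = 14.6 / (20.1*3.8*sin(22)*cos(22))
Cohesion contribution = 0.550341
Friction contribution = tan(29)/tan(22) = 1.37196
Fs = 0.550341 + 1.37196
Fs = 1.922


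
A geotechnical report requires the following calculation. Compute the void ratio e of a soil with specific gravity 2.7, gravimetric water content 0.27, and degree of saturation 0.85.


Using the relation e = Gs * w / S
e = 2.7 * 0.27 / 0.85
e = 0.8576


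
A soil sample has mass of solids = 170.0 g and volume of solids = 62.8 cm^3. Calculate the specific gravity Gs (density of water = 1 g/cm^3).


Using Gs = m_s / (V_s * rho_w)
Since rho_w = 1 g/cm^3:
Gs = 170.0 / 62.8
Gs = 2.707


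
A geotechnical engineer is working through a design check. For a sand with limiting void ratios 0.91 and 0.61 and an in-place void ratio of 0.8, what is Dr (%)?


Result: 36.67 %

Derivation:
Using Dr = (e_max - e) / (e_max - e_min) * 100
e_max - e = 0.91 - 0.8 = 0.11
e_max - e_min = 0.91 - 0.61 = 0.3
Dr = 0.11 / 0.3 * 100
Dr = 36.67 %


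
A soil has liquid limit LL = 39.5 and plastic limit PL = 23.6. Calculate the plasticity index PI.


Using PI = LL - PL
PI = 39.5 - 23.6
PI = 15.9


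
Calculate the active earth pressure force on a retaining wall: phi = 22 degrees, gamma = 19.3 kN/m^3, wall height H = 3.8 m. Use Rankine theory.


Compute active earth pressure coefficient:
Ka = tan^2(45 - phi/2) = tan^2(34.0) = 0.454962
Compute active force:
Pa = 0.5 * Ka * gamma * H^2
Pa = 0.5 * 0.454962 * 19.3 * 3.8^2
Pa = 63.4 kN/m


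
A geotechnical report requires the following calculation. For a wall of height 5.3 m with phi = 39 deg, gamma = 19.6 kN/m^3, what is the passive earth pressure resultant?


Compute passive earth pressure coefficient:
Kp = tan^2(45 + phi/2) = tan^2(64.5) = 4.395495
Compute passive force:
Pp = 0.5 * Kp * gamma * H^2
Pp = 0.5 * 4.395495 * 19.6 * 5.3^2
Pp = 1210.0 kN/m


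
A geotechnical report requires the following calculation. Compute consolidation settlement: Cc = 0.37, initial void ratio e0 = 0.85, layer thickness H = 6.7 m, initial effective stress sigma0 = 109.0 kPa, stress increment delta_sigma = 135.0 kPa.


Using Sc = Cc * H / (1 + e0) * log10((sigma0 + delta_sigma) / sigma0)
Stress ratio = (109.0 + 135.0) / 109.0 = 2.23853
log10(2.23853) = 0.349963
Cc * H / (1 + e0) = 0.37 * 6.7 / (1 + 0.85) = 1.34
Sc = 1.34 * 0.349963
Sc = 0.469 m


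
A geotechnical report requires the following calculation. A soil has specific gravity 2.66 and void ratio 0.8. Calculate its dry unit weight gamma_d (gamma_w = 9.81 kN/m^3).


Using gamma_d = Gs * gamma_w / (1 + e)
gamma_d = 2.66 * 9.81 / (1 + 0.8)
gamma_d = 2.66 * 9.81 / 1.8
gamma_d = 14.497 kN/m^3


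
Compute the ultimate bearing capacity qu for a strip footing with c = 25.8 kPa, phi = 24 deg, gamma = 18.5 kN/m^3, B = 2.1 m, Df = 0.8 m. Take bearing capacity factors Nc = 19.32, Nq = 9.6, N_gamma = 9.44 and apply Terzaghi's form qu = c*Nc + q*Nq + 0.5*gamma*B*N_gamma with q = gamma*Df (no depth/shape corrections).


Result: 823.91 kPa

Derivation:
Compute qu = c*Nc + gamma*Df*Nq + 0.5*gamma*B*N_gamma
Term 1: 25.8 * 19.32 = 498.456
Term 2: 18.5 * 0.8 * 9.6 = 142.08
Term 3: 0.5 * 18.5 * 2.1 * 9.44 = 183.372
qu = 498.456 + 142.08 + 183.372
qu = 823.91 kPa


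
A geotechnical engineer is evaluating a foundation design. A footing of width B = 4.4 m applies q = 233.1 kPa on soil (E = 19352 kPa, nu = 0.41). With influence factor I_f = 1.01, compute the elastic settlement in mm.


Using Se = q * B * (1 - nu^2) * I_f / E
1 - nu^2 = 1 - 0.41^2 = 0.8319
Se = 233.1 * 4.4 * 0.8319 * 1.01 / 19352
Se = 0.044531 m
Convert to mm: Se = 0.044531 * 1000 = 44.531 mm


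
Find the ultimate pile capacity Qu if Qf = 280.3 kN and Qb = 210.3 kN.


Using Qu = Qf + Qb
Qu = 280.3 + 210.3
Qu = 490.6 kN


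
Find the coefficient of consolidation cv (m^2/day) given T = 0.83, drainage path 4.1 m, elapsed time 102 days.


Result: 0.13679 m^2/day

Derivation:
Using cv = T * H_dr^2 / t
H_dr^2 = 4.1^2 = 16.81
cv = 0.83 * 16.81 / 102
cv = 0.13679 m^2/day


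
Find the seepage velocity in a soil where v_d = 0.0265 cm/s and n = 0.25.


Using v_s = v_d / n
v_s = 0.0265 / 0.25
v_s = 0.106 cm/s


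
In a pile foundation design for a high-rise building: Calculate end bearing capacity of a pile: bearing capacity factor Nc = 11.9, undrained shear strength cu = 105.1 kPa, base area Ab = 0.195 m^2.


Using Qb = Nc * cu * Ab
Qb = 11.9 * 105.1 * 0.195
Qb = 243.88 kN


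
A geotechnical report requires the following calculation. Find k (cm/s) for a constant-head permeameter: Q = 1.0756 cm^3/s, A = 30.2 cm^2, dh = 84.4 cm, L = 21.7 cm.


Compute hydraulic gradient:
i = dh / L = 84.4 / 21.7 = 3.8894
Then apply Darcy's law:
k = Q / (A * i)
k = 1.0756 / (30.2 * 3.8894)
k = 1.0756 / 117.46
k = 0.009157 cm/s


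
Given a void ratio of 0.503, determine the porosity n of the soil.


Using the relation n = e / (1 + e)
n = 0.503 / (1 + 0.503)
n = 0.503 / 1.503
n = 0.3347


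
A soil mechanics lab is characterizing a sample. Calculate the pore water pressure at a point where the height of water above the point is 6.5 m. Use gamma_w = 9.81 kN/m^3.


Using u = gamma_w * h_w
u = 9.81 * 6.5
u = 63.77 kPa


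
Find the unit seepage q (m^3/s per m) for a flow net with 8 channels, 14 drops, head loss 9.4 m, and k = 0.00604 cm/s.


Result: 0.0003244 m^3/s per m

Derivation:
Convert k to m/s for unit consistency with H:
k = 0.00604 cm/s = 0.00604 / 100 m/s = 6.04e-05 m/s
Using q = k * H * Nf / Nd
Nf / Nd = 8 / 14 = 0.5714
q = 6.04e-05 * 9.4 * 0.5714
q = 0.0003244 m^3/s per m


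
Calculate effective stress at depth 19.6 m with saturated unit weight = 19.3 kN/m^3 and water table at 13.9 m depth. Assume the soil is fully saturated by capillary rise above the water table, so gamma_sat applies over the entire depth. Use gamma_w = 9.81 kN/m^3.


Total stress = gamma_sat * depth
sigma = 19.3 * 19.6 = 378.28 kPa
Pore water pressure u = gamma_w * (depth - d_wt)
u = 9.81 * (19.6 - 13.9) = 55.917 kPa
Effective stress = sigma - u
sigma' = 378.28 - 55.917 = 322.36 kPa


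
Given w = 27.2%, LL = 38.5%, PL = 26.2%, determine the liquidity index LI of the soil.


Result: 0.081

Derivation:
First compute the plasticity index:
PI = LL - PL = 38.5 - 26.2 = 12.3
Then compute the liquidity index:
LI = (w - PL) / PI
LI = (27.2 - 26.2) / 12.3
LI = 0.081


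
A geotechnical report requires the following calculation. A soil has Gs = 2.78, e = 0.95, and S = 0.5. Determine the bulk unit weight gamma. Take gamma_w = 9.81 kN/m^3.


Result: 16.375 kN/m^3

Derivation:
Using gamma = gamma_w * (Gs + S*e) / (1 + e)
Numerator: Gs + S*e = 2.78 + 0.5*0.95 = 3.255
Denominator: 1 + e = 1 + 0.95 = 1.95
gamma = 9.81 * 3.255 / 1.95
gamma = 16.375 kN/m^3


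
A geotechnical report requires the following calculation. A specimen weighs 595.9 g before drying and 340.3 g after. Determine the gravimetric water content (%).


Result: 75.11 %

Derivation:
Using w = (m_wet - m_dry) / m_dry * 100
m_wet - m_dry = 595.9 - 340.3 = 255.6 g
w = 255.6 / 340.3 * 100
w = 75.11 %


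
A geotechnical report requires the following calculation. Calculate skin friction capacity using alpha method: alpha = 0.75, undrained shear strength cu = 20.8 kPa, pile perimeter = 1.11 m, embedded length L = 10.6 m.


Using Qs = alpha * cu * perimeter * L
Qs = 0.75 * 20.8 * 1.11 * 10.6
Qs = 183.55 kN


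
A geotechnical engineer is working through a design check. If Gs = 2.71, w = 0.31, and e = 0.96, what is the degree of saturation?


Result: 0.8751

Derivation:
Using S = Gs * w / e
S = 2.71 * 0.31 / 0.96
S = 0.8751


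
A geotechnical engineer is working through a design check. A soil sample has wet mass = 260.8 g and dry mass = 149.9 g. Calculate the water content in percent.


Using w = (m_wet - m_dry) / m_dry * 100
m_wet - m_dry = 260.8 - 149.9 = 110.9 g
w = 110.9 / 149.9 * 100
w = 73.98 %


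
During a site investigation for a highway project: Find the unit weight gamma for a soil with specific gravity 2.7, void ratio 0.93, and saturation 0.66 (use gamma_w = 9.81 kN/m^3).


Using gamma = gamma_w * (Gs + S*e) / (1 + e)
Numerator: Gs + S*e = 2.7 + 0.66*0.93 = 3.3138
Denominator: 1 + e = 1 + 0.93 = 1.93
gamma = 9.81 * 3.3138 / 1.93
gamma = 16.844 kN/m^3


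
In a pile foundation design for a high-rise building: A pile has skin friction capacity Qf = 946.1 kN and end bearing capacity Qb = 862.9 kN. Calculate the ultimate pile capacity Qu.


Using Qu = Qf + Qb
Qu = 946.1 + 862.9
Qu = 1809.0 kN


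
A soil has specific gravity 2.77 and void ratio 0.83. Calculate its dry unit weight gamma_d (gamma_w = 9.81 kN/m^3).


Using gamma_d = Gs * gamma_w / (1 + e)
gamma_d = 2.77 * 9.81 / (1 + 0.83)
gamma_d = 2.77 * 9.81 / 1.83
gamma_d = 14.849 kN/m^3


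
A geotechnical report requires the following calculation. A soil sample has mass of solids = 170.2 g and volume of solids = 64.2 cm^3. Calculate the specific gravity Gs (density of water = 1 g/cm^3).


Result: 2.651

Derivation:
Using Gs = m_s / (V_s * rho_w)
Since rho_w = 1 g/cm^3:
Gs = 170.2 / 64.2
Gs = 2.651


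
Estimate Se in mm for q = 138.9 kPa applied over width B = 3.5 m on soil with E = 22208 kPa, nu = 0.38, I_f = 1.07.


Result: 20.041 mm

Derivation:
Using Se = q * B * (1 - nu^2) * I_f / E
1 - nu^2 = 1 - 0.38^2 = 0.8556
Se = 138.9 * 3.5 * 0.8556 * 1.07 / 22208
Se = 0.020041 m
Convert to mm: Se = 0.020041 * 1000 = 20.041 mm


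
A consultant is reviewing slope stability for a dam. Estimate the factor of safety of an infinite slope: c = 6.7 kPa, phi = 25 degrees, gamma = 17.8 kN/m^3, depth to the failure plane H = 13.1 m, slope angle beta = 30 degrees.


Using Fs = c / (gamma*H*sin(beta)*cos(beta)) + tan(phi)/tan(beta)
Cohesion contribution = 6.7 / (17.8*13.1*sin(30)*cos(30))
Cohesion contribution = 0.0663564
Friction contribution = tan(25)/tan(30) = 0.807669
Fs = 0.0663564 + 0.807669
Fs = 0.874


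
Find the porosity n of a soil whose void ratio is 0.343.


Using the relation n = e / (1 + e)
n = 0.343 / (1 + 0.343)
n = 0.343 / 1.343
n = 0.2554


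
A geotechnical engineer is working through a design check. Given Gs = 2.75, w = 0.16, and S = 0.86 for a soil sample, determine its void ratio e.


Using the relation e = Gs * w / S
e = 2.75 * 0.16 / 0.86
e = 0.5116


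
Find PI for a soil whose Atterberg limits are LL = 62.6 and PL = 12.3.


Result: 50.3

Derivation:
Using PI = LL - PL
PI = 62.6 - 12.3
PI = 50.3


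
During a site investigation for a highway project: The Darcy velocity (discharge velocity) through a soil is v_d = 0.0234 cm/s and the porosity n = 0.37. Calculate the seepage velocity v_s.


Result: 0.06324 cm/s

Derivation:
Using v_s = v_d / n
v_s = 0.0234 / 0.37
v_s = 0.06324 cm/s


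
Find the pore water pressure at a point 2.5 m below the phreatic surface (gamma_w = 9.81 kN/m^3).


Using u = gamma_w * h_w
u = 9.81 * 2.5
u = 24.53 kPa


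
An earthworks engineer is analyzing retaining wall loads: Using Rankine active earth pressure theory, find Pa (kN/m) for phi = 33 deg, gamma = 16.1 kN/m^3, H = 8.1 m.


Compute active earth pressure coefficient:
Ka = tan^2(45 - phi/2) = tan^2(28.5) = 0.294801
Compute active force:
Pa = 0.5 * Ka * gamma * H^2
Pa = 0.5 * 0.294801 * 16.1 * 8.1^2
Pa = 155.7 kN/m


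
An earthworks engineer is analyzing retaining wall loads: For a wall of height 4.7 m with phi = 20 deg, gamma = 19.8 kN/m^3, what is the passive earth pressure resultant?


Result: 446.04 kN/m

Derivation:
Compute passive earth pressure coefficient:
Kp = tan^2(45 + phi/2) = tan^2(55.0) = 2.039607
Compute passive force:
Pp = 0.5 * Kp * gamma * H^2
Pp = 0.5 * 2.039607 * 19.8 * 4.7^2
Pp = 446.04 kN/m


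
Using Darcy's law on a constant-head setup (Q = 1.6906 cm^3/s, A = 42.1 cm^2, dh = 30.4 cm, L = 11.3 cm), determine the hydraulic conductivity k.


Compute hydraulic gradient:
i = dh / L = 30.4 / 11.3 = 2.69027
Then apply Darcy's law:
k = Q / (A * i)
k = 1.6906 / (42.1 * 2.69027)
k = 1.6906 / 113.26
k = 0.014927 cm/s


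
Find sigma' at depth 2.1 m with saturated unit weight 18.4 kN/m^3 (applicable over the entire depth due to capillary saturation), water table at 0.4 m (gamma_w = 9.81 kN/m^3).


Total stress = gamma_sat * depth
sigma = 18.4 * 2.1 = 38.64 kPa
Pore water pressure u = gamma_w * (depth - d_wt)
u = 9.81 * (2.1 - 0.4) = 16.677 kPa
Effective stress = sigma - u
sigma' = 38.64 - 16.677 = 21.96 kPa


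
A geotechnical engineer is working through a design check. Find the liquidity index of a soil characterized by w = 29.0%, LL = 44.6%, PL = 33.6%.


First compute the plasticity index:
PI = LL - PL = 44.6 - 33.6 = 11.0
Then compute the liquidity index:
LI = (w - PL) / PI
LI = (29.0 - 33.6) / 11.0
LI = -0.418


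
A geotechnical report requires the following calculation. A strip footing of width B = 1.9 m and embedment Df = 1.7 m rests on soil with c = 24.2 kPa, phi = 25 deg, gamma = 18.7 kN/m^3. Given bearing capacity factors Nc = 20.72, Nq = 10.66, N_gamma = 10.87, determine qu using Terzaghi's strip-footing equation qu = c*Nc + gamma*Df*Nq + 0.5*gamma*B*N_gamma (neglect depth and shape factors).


Compute qu = c*Nc + gamma*Df*Nq + 0.5*gamma*B*N_gamma
Term 1: 24.2 * 20.72 = 501.424
Term 2: 18.7 * 1.7 * 10.66 = 338.8814
Term 3: 0.5 * 18.7 * 1.9 * 10.87 = 193.10555
qu = 501.424 + 338.8814 + 193.10555
qu = 1033.41 kPa


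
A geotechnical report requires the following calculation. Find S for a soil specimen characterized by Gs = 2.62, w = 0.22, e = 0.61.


Using S = Gs * w / e
S = 2.62 * 0.22 / 0.61
S = 0.9449


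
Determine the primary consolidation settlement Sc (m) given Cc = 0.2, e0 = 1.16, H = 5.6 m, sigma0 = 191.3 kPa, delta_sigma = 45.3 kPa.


Result: 0.0479 m

Derivation:
Using Sc = Cc * H / (1 + e0) * log10((sigma0 + delta_sigma) / sigma0)
Stress ratio = (191.3 + 45.3) / 191.3 = 1.2368
log10(1.2368) = 0.0922998
Cc * H / (1 + e0) = 0.2 * 5.6 / (1 + 1.16) = 0.518519
Sc = 0.518519 * 0.0922998
Sc = 0.0479 m


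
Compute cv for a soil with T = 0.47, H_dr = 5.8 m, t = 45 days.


Using cv = T * H_dr^2 / t
H_dr^2 = 5.8^2 = 33.64
cv = 0.47 * 33.64 / 45
cv = 0.35135 m^2/day


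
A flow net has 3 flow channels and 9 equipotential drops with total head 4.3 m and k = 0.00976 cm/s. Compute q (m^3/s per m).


Convert k to m/s for unit consistency with H:
k = 0.00976 cm/s = 0.00976 / 100 m/s = 9.76e-05 m/s
Using q = k * H * Nf / Nd
Nf / Nd = 3 / 9 = 0.3333
q = 9.76e-05 * 4.3 * 0.3333
q = 0.0001399 m^3/s per m


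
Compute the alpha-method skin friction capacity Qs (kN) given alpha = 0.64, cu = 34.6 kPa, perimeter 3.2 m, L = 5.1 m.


Using Qs = alpha * cu * perimeter * L
Qs = 0.64 * 34.6 * 3.2 * 5.1
Qs = 361.39 kN


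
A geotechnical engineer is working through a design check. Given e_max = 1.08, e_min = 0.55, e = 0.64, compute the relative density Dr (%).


Using Dr = (e_max - e) / (e_max - e_min) * 100
e_max - e = 1.08 - 0.64 = 0.44
e_max - e_min = 1.08 - 0.55 = 0.53
Dr = 0.44 / 0.53 * 100
Dr = 83.02 %


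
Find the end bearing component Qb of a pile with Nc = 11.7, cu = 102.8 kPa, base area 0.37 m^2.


Using Qb = Nc * cu * Ab
Qb = 11.7 * 102.8 * 0.37
Qb = 445.02 kN


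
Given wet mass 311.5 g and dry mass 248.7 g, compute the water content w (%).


Using w = (m_wet - m_dry) / m_dry * 100
m_wet - m_dry = 311.5 - 248.7 = 62.8 g
w = 62.8 / 248.7 * 100
w = 25.25 %


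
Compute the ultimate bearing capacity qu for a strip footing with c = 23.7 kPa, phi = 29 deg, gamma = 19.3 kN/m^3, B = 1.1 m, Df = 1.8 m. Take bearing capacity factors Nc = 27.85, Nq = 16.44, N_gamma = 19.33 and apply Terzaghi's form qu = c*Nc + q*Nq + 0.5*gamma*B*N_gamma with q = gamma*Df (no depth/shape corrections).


Result: 1436.36 kPa

Derivation:
Compute qu = c*Nc + gamma*Df*Nq + 0.5*gamma*B*N_gamma
Term 1: 23.7 * 27.85 = 660.045
Term 2: 19.3 * 1.8 * 16.44 = 571.1256
Term 3: 0.5 * 19.3 * 1.1 * 19.33 = 205.18795
qu = 660.045 + 571.1256 + 205.18795
qu = 1436.36 kPa


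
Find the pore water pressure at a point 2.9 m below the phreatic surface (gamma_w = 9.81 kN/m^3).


Using u = gamma_w * h_w
u = 9.81 * 2.9
u = 28.45 kPa


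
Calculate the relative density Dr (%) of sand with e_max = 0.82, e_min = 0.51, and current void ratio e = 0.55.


Using Dr = (e_max - e) / (e_max - e_min) * 100
e_max - e = 0.82 - 0.55 = 0.27
e_max - e_min = 0.82 - 0.51 = 0.31
Dr = 0.27 / 0.31 * 100
Dr = 87.1 %


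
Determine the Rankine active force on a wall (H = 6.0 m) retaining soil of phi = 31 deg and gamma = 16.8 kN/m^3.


Compute active earth pressure coefficient:
Ka = tan^2(45 - phi/2) = tan^2(29.5) = 0.320099
Compute active force:
Pa = 0.5 * Ka * gamma * H^2
Pa = 0.5 * 0.320099 * 16.8 * 6.0^2
Pa = 96.8 kN/m


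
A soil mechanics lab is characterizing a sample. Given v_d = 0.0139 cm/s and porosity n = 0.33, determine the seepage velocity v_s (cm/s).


Result: 0.04212 cm/s

Derivation:
Using v_s = v_d / n
v_s = 0.0139 / 0.33
v_s = 0.04212 cm/s


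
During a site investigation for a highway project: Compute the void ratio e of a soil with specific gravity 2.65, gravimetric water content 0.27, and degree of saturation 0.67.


Using the relation e = Gs * w / S
e = 2.65 * 0.27 / 0.67
e = 1.0679


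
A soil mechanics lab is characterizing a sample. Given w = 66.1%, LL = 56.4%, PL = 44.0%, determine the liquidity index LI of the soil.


Result: 1.782

Derivation:
First compute the plasticity index:
PI = LL - PL = 56.4 - 44.0 = 12.4
Then compute the liquidity index:
LI = (w - PL) / PI
LI = (66.1 - 44.0) / 12.4
LI = 1.782


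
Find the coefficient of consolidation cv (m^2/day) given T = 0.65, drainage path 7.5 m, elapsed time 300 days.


Result: 0.12187 m^2/day

Derivation:
Using cv = T * H_dr^2 / t
H_dr^2 = 7.5^2 = 56.25
cv = 0.65 * 56.25 / 300
cv = 0.12187 m^2/day


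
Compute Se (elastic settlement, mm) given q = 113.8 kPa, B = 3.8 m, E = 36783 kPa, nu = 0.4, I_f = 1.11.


Result: 10.962 mm

Derivation:
Using Se = q * B * (1 - nu^2) * I_f / E
1 - nu^2 = 1 - 0.4^2 = 0.84
Se = 113.8 * 3.8 * 0.84 * 1.11 / 36783
Se = 0.010962 m
Convert to mm: Se = 0.010962 * 1000 = 10.962 mm


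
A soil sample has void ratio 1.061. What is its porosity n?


Using the relation n = e / (1 + e)
n = 1.061 / (1 + 1.061)
n = 1.061 / 2.061
n = 0.5148


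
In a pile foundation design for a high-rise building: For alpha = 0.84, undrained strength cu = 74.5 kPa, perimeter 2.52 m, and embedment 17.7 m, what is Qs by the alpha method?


Using Qs = alpha * cu * perimeter * L
Qs = 0.84 * 74.5 * 2.52 * 17.7
Qs = 2791.32 kN


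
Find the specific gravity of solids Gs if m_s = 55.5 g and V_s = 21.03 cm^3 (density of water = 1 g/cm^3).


Using Gs = m_s / (V_s * rho_w)
Since rho_w = 1 g/cm^3:
Gs = 55.5 / 21.03
Gs = 2.639


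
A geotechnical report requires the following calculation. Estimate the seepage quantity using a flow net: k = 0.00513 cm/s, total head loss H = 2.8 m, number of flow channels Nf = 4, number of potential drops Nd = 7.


Result: 8.208e-05 m^3/s per m

Derivation:
Convert k to m/s for unit consistency with H:
k = 0.00513 cm/s = 0.00513 / 100 m/s = 5.13e-05 m/s
Using q = k * H * Nf / Nd
Nf / Nd = 4 / 7 = 0.5714
q = 5.13e-05 * 2.8 * 0.5714
q = 8.208e-05 m^3/s per m


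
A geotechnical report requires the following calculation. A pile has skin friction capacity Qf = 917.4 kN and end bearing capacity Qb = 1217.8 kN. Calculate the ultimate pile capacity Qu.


Result: 2135.2 kN

Derivation:
Using Qu = Qf + Qb
Qu = 917.4 + 1217.8
Qu = 2135.2 kN


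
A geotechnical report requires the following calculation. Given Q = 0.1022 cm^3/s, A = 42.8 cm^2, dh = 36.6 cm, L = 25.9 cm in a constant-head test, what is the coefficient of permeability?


Result: 0.00169 cm/s

Derivation:
Compute hydraulic gradient:
i = dh / L = 36.6 / 25.9 = 1.41313
Then apply Darcy's law:
k = Q / (A * i)
k = 0.1022 / (42.8 * 1.41313)
k = 0.1022 / 60.4819
k = 0.00169 cm/s


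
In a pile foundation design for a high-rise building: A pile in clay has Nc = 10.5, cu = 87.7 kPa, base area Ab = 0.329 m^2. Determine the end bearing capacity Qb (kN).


Result: 302.96 kN

Derivation:
Using Qb = Nc * cu * Ab
Qb = 10.5 * 87.7 * 0.329
Qb = 302.96 kN


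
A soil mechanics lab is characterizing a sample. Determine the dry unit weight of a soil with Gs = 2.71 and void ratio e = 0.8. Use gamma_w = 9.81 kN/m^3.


Using gamma_d = Gs * gamma_w / (1 + e)
gamma_d = 2.71 * 9.81 / (1 + 0.8)
gamma_d = 2.71 * 9.81 / 1.8
gamma_d = 14.77 kN/m^3


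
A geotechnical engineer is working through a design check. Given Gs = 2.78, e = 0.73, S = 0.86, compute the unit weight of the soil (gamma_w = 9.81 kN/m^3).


Using gamma = gamma_w * (Gs + S*e) / (1 + e)
Numerator: Gs + S*e = 2.78 + 0.86*0.73 = 3.4078
Denominator: 1 + e = 1 + 0.73 = 1.73
gamma = 9.81 * 3.4078 / 1.73
gamma = 19.324 kN/m^3


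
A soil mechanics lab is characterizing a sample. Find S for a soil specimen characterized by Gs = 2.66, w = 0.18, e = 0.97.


Using S = Gs * w / e
S = 2.66 * 0.18 / 0.97
S = 0.4936


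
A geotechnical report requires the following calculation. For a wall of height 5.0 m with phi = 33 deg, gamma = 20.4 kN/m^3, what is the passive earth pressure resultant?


Compute passive earth pressure coefficient:
Kp = tan^2(45 + phi/2) = tan^2(61.5) = 3.39212
Compute passive force:
Pp = 0.5 * Kp * gamma * H^2
Pp = 0.5 * 3.39212 * 20.4 * 5.0^2
Pp = 864.99 kN/m


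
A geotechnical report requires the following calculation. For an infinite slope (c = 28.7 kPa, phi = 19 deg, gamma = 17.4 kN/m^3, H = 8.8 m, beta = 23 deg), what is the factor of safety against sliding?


Using Fs = c / (gamma*H*sin(beta)*cos(beta)) + tan(phi)/tan(beta)
Cohesion contribution = 28.7 / (17.4*8.8*sin(23)*cos(23))
Cohesion contribution = 0.52113
Friction contribution = tan(19)/tan(23) = 0.811185
Fs = 0.52113 + 0.811185
Fs = 1.332


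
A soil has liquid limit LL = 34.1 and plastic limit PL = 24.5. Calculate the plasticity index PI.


Using PI = LL - PL
PI = 34.1 - 24.5
PI = 9.6


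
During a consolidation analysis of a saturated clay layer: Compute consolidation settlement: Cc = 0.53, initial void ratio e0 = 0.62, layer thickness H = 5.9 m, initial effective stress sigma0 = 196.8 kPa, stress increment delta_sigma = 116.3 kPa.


Using Sc = Cc * H / (1 + e0) * log10((sigma0 + delta_sigma) / sigma0)
Stress ratio = (196.8 + 116.3) / 196.8 = 1.59096
log10(1.59096) = 0.201658
Cc * H / (1 + e0) = 0.53 * 5.9 / (1 + 0.62) = 1.93025
Sc = 1.93025 * 0.201658
Sc = 0.3892 m


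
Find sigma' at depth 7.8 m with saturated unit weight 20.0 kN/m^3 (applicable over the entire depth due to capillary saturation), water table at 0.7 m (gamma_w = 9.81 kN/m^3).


Result: 86.35 kPa

Derivation:
Total stress = gamma_sat * depth
sigma = 20.0 * 7.8 = 156.0 kPa
Pore water pressure u = gamma_w * (depth - d_wt)
u = 9.81 * (7.8 - 0.7) = 69.651 kPa
Effective stress = sigma - u
sigma' = 156.0 - 69.651 = 86.35 kPa


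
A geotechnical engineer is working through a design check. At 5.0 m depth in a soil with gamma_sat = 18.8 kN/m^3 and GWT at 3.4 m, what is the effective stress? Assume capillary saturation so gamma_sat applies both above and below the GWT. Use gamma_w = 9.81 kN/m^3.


Total stress = gamma_sat * depth
sigma = 18.8 * 5.0 = 94.0 kPa
Pore water pressure u = gamma_w * (depth - d_wt)
u = 9.81 * (5.0 - 3.4) = 15.696 kPa
Effective stress = sigma - u
sigma' = 94.0 - 15.696 = 78.3 kPa


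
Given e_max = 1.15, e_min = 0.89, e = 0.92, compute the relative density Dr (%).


Using Dr = (e_max - e) / (e_max - e_min) * 100
e_max - e = 1.15 - 0.92 = 0.23
e_max - e_min = 1.15 - 0.89 = 0.26
Dr = 0.23 / 0.26 * 100
Dr = 88.46 %


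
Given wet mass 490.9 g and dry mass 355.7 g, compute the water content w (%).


Using w = (m_wet - m_dry) / m_dry * 100
m_wet - m_dry = 490.9 - 355.7 = 135.2 g
w = 135.2 / 355.7 * 100
w = 38.01 %
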